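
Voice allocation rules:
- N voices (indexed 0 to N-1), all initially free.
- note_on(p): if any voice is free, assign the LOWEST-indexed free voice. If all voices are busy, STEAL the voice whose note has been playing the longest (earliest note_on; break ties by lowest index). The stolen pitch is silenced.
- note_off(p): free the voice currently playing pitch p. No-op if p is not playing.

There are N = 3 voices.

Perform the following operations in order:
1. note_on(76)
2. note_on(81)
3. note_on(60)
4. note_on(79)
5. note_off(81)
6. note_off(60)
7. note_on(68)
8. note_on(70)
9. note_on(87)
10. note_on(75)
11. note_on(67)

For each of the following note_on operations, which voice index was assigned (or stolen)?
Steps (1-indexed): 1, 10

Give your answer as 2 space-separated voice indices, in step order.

Answer: 0 1

Derivation:
Op 1: note_on(76): voice 0 is free -> assigned | voices=[76 - -]
Op 2: note_on(81): voice 1 is free -> assigned | voices=[76 81 -]
Op 3: note_on(60): voice 2 is free -> assigned | voices=[76 81 60]
Op 4: note_on(79): all voices busy, STEAL voice 0 (pitch 76, oldest) -> assign | voices=[79 81 60]
Op 5: note_off(81): free voice 1 | voices=[79 - 60]
Op 6: note_off(60): free voice 2 | voices=[79 - -]
Op 7: note_on(68): voice 1 is free -> assigned | voices=[79 68 -]
Op 8: note_on(70): voice 2 is free -> assigned | voices=[79 68 70]
Op 9: note_on(87): all voices busy, STEAL voice 0 (pitch 79, oldest) -> assign | voices=[87 68 70]
Op 10: note_on(75): all voices busy, STEAL voice 1 (pitch 68, oldest) -> assign | voices=[87 75 70]
Op 11: note_on(67): all voices busy, STEAL voice 2 (pitch 70, oldest) -> assign | voices=[87 75 67]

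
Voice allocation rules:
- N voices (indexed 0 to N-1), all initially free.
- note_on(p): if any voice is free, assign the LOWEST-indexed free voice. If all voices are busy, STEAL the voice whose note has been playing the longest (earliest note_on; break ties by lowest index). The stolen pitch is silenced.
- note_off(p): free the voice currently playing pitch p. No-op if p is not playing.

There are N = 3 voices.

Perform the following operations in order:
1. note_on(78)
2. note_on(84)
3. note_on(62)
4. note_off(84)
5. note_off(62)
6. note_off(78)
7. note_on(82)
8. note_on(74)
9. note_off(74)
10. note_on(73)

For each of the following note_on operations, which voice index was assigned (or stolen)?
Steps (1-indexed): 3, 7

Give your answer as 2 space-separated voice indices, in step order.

Op 1: note_on(78): voice 0 is free -> assigned | voices=[78 - -]
Op 2: note_on(84): voice 1 is free -> assigned | voices=[78 84 -]
Op 3: note_on(62): voice 2 is free -> assigned | voices=[78 84 62]
Op 4: note_off(84): free voice 1 | voices=[78 - 62]
Op 5: note_off(62): free voice 2 | voices=[78 - -]
Op 6: note_off(78): free voice 0 | voices=[- - -]
Op 7: note_on(82): voice 0 is free -> assigned | voices=[82 - -]
Op 8: note_on(74): voice 1 is free -> assigned | voices=[82 74 -]
Op 9: note_off(74): free voice 1 | voices=[82 - -]
Op 10: note_on(73): voice 1 is free -> assigned | voices=[82 73 -]

Answer: 2 0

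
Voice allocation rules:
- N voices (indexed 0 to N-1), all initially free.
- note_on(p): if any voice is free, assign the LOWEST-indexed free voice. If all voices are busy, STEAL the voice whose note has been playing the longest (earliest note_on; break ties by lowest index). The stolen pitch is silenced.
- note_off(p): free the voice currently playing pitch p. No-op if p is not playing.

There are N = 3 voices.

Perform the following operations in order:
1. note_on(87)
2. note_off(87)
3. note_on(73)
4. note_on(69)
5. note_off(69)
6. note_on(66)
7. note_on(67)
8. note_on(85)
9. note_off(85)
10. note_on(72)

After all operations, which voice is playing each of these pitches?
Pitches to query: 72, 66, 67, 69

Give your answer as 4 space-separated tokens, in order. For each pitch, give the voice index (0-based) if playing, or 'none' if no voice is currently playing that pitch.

Op 1: note_on(87): voice 0 is free -> assigned | voices=[87 - -]
Op 2: note_off(87): free voice 0 | voices=[- - -]
Op 3: note_on(73): voice 0 is free -> assigned | voices=[73 - -]
Op 4: note_on(69): voice 1 is free -> assigned | voices=[73 69 -]
Op 5: note_off(69): free voice 1 | voices=[73 - -]
Op 6: note_on(66): voice 1 is free -> assigned | voices=[73 66 -]
Op 7: note_on(67): voice 2 is free -> assigned | voices=[73 66 67]
Op 8: note_on(85): all voices busy, STEAL voice 0 (pitch 73, oldest) -> assign | voices=[85 66 67]
Op 9: note_off(85): free voice 0 | voices=[- 66 67]
Op 10: note_on(72): voice 0 is free -> assigned | voices=[72 66 67]

Answer: 0 1 2 none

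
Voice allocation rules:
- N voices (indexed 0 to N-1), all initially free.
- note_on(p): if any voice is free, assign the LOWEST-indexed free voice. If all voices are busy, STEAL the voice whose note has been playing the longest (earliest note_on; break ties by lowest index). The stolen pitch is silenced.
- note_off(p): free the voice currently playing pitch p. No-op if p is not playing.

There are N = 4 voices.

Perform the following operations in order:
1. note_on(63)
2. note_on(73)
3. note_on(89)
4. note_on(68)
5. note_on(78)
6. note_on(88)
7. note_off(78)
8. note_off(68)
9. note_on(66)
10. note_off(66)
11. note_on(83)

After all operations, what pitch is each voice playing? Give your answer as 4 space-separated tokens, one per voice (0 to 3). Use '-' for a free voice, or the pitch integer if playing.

Answer: 83 88 89 -

Derivation:
Op 1: note_on(63): voice 0 is free -> assigned | voices=[63 - - -]
Op 2: note_on(73): voice 1 is free -> assigned | voices=[63 73 - -]
Op 3: note_on(89): voice 2 is free -> assigned | voices=[63 73 89 -]
Op 4: note_on(68): voice 3 is free -> assigned | voices=[63 73 89 68]
Op 5: note_on(78): all voices busy, STEAL voice 0 (pitch 63, oldest) -> assign | voices=[78 73 89 68]
Op 6: note_on(88): all voices busy, STEAL voice 1 (pitch 73, oldest) -> assign | voices=[78 88 89 68]
Op 7: note_off(78): free voice 0 | voices=[- 88 89 68]
Op 8: note_off(68): free voice 3 | voices=[- 88 89 -]
Op 9: note_on(66): voice 0 is free -> assigned | voices=[66 88 89 -]
Op 10: note_off(66): free voice 0 | voices=[- 88 89 -]
Op 11: note_on(83): voice 0 is free -> assigned | voices=[83 88 89 -]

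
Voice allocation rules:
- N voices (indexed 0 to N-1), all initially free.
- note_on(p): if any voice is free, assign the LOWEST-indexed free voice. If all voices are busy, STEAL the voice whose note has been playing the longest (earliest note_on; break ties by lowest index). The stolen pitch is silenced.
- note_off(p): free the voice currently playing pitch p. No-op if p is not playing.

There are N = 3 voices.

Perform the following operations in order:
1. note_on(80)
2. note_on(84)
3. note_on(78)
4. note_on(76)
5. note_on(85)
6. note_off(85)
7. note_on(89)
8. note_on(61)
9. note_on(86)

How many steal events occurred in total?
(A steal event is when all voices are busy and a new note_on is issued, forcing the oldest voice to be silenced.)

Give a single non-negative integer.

Op 1: note_on(80): voice 0 is free -> assigned | voices=[80 - -]
Op 2: note_on(84): voice 1 is free -> assigned | voices=[80 84 -]
Op 3: note_on(78): voice 2 is free -> assigned | voices=[80 84 78]
Op 4: note_on(76): all voices busy, STEAL voice 0 (pitch 80, oldest) -> assign | voices=[76 84 78]
Op 5: note_on(85): all voices busy, STEAL voice 1 (pitch 84, oldest) -> assign | voices=[76 85 78]
Op 6: note_off(85): free voice 1 | voices=[76 - 78]
Op 7: note_on(89): voice 1 is free -> assigned | voices=[76 89 78]
Op 8: note_on(61): all voices busy, STEAL voice 2 (pitch 78, oldest) -> assign | voices=[76 89 61]
Op 9: note_on(86): all voices busy, STEAL voice 0 (pitch 76, oldest) -> assign | voices=[86 89 61]

Answer: 4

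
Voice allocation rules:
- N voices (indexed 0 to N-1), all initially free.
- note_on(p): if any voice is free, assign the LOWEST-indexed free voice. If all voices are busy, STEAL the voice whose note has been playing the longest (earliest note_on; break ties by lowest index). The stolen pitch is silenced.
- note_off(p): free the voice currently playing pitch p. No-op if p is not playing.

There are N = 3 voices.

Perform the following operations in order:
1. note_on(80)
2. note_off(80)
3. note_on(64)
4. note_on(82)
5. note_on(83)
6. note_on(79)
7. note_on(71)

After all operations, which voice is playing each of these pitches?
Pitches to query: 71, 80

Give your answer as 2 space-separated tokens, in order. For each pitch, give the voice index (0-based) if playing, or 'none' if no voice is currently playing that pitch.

Answer: 1 none

Derivation:
Op 1: note_on(80): voice 0 is free -> assigned | voices=[80 - -]
Op 2: note_off(80): free voice 0 | voices=[- - -]
Op 3: note_on(64): voice 0 is free -> assigned | voices=[64 - -]
Op 4: note_on(82): voice 1 is free -> assigned | voices=[64 82 -]
Op 5: note_on(83): voice 2 is free -> assigned | voices=[64 82 83]
Op 6: note_on(79): all voices busy, STEAL voice 0 (pitch 64, oldest) -> assign | voices=[79 82 83]
Op 7: note_on(71): all voices busy, STEAL voice 1 (pitch 82, oldest) -> assign | voices=[79 71 83]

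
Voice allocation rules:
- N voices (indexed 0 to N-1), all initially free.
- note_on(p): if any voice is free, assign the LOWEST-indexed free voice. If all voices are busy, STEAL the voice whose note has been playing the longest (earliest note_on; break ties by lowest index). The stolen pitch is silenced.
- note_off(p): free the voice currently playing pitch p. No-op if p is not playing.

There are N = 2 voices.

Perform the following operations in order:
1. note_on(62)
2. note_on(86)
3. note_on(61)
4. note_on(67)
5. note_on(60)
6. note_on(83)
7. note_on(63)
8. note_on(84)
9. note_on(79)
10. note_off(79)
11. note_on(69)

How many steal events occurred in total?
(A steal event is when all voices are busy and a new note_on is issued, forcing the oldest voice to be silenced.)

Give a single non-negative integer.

Op 1: note_on(62): voice 0 is free -> assigned | voices=[62 -]
Op 2: note_on(86): voice 1 is free -> assigned | voices=[62 86]
Op 3: note_on(61): all voices busy, STEAL voice 0 (pitch 62, oldest) -> assign | voices=[61 86]
Op 4: note_on(67): all voices busy, STEAL voice 1 (pitch 86, oldest) -> assign | voices=[61 67]
Op 5: note_on(60): all voices busy, STEAL voice 0 (pitch 61, oldest) -> assign | voices=[60 67]
Op 6: note_on(83): all voices busy, STEAL voice 1 (pitch 67, oldest) -> assign | voices=[60 83]
Op 7: note_on(63): all voices busy, STEAL voice 0 (pitch 60, oldest) -> assign | voices=[63 83]
Op 8: note_on(84): all voices busy, STEAL voice 1 (pitch 83, oldest) -> assign | voices=[63 84]
Op 9: note_on(79): all voices busy, STEAL voice 0 (pitch 63, oldest) -> assign | voices=[79 84]
Op 10: note_off(79): free voice 0 | voices=[- 84]
Op 11: note_on(69): voice 0 is free -> assigned | voices=[69 84]

Answer: 7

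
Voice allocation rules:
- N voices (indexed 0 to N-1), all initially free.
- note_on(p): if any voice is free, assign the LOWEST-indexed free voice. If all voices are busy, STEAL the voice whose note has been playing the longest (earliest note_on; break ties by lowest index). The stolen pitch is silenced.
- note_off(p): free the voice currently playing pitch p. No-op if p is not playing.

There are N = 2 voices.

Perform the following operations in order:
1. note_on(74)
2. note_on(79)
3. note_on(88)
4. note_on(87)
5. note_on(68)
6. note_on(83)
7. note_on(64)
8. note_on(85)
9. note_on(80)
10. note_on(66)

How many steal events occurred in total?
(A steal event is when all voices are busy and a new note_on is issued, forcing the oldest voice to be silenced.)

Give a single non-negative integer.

Op 1: note_on(74): voice 0 is free -> assigned | voices=[74 -]
Op 2: note_on(79): voice 1 is free -> assigned | voices=[74 79]
Op 3: note_on(88): all voices busy, STEAL voice 0 (pitch 74, oldest) -> assign | voices=[88 79]
Op 4: note_on(87): all voices busy, STEAL voice 1 (pitch 79, oldest) -> assign | voices=[88 87]
Op 5: note_on(68): all voices busy, STEAL voice 0 (pitch 88, oldest) -> assign | voices=[68 87]
Op 6: note_on(83): all voices busy, STEAL voice 1 (pitch 87, oldest) -> assign | voices=[68 83]
Op 7: note_on(64): all voices busy, STEAL voice 0 (pitch 68, oldest) -> assign | voices=[64 83]
Op 8: note_on(85): all voices busy, STEAL voice 1 (pitch 83, oldest) -> assign | voices=[64 85]
Op 9: note_on(80): all voices busy, STEAL voice 0 (pitch 64, oldest) -> assign | voices=[80 85]
Op 10: note_on(66): all voices busy, STEAL voice 1 (pitch 85, oldest) -> assign | voices=[80 66]

Answer: 8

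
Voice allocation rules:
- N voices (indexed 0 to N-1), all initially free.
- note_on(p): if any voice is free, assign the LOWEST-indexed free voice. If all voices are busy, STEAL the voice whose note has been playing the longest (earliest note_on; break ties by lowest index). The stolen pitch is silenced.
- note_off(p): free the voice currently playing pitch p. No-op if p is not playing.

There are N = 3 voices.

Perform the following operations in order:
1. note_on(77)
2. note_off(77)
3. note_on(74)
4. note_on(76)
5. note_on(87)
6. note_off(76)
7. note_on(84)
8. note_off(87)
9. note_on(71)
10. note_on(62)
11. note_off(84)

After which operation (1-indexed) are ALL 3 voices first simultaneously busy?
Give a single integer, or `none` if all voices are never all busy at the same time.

Answer: 5

Derivation:
Op 1: note_on(77): voice 0 is free -> assigned | voices=[77 - -]
Op 2: note_off(77): free voice 0 | voices=[- - -]
Op 3: note_on(74): voice 0 is free -> assigned | voices=[74 - -]
Op 4: note_on(76): voice 1 is free -> assigned | voices=[74 76 -]
Op 5: note_on(87): voice 2 is free -> assigned | voices=[74 76 87]
Op 6: note_off(76): free voice 1 | voices=[74 - 87]
Op 7: note_on(84): voice 1 is free -> assigned | voices=[74 84 87]
Op 8: note_off(87): free voice 2 | voices=[74 84 -]
Op 9: note_on(71): voice 2 is free -> assigned | voices=[74 84 71]
Op 10: note_on(62): all voices busy, STEAL voice 0 (pitch 74, oldest) -> assign | voices=[62 84 71]
Op 11: note_off(84): free voice 1 | voices=[62 - 71]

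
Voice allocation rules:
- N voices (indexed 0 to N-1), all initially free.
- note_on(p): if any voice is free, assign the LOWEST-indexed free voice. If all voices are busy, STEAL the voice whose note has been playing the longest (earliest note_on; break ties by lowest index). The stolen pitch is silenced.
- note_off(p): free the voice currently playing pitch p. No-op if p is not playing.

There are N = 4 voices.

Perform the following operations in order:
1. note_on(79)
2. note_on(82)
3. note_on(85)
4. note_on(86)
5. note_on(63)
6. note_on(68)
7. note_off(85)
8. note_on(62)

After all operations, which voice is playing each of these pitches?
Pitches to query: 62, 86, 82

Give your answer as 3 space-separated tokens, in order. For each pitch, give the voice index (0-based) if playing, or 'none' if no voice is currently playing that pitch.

Answer: 2 3 none

Derivation:
Op 1: note_on(79): voice 0 is free -> assigned | voices=[79 - - -]
Op 2: note_on(82): voice 1 is free -> assigned | voices=[79 82 - -]
Op 3: note_on(85): voice 2 is free -> assigned | voices=[79 82 85 -]
Op 4: note_on(86): voice 3 is free -> assigned | voices=[79 82 85 86]
Op 5: note_on(63): all voices busy, STEAL voice 0 (pitch 79, oldest) -> assign | voices=[63 82 85 86]
Op 6: note_on(68): all voices busy, STEAL voice 1 (pitch 82, oldest) -> assign | voices=[63 68 85 86]
Op 7: note_off(85): free voice 2 | voices=[63 68 - 86]
Op 8: note_on(62): voice 2 is free -> assigned | voices=[63 68 62 86]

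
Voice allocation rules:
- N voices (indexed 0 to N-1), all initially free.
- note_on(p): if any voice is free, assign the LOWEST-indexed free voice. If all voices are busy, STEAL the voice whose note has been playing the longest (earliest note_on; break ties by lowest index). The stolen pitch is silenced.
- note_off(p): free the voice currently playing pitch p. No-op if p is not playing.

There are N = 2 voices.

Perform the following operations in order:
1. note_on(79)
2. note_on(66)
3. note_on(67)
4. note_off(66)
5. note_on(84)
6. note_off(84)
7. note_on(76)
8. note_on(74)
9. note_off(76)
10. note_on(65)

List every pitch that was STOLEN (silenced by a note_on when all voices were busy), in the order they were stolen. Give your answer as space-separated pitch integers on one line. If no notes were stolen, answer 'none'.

Answer: 79 67

Derivation:
Op 1: note_on(79): voice 0 is free -> assigned | voices=[79 -]
Op 2: note_on(66): voice 1 is free -> assigned | voices=[79 66]
Op 3: note_on(67): all voices busy, STEAL voice 0 (pitch 79, oldest) -> assign | voices=[67 66]
Op 4: note_off(66): free voice 1 | voices=[67 -]
Op 5: note_on(84): voice 1 is free -> assigned | voices=[67 84]
Op 6: note_off(84): free voice 1 | voices=[67 -]
Op 7: note_on(76): voice 1 is free -> assigned | voices=[67 76]
Op 8: note_on(74): all voices busy, STEAL voice 0 (pitch 67, oldest) -> assign | voices=[74 76]
Op 9: note_off(76): free voice 1 | voices=[74 -]
Op 10: note_on(65): voice 1 is free -> assigned | voices=[74 65]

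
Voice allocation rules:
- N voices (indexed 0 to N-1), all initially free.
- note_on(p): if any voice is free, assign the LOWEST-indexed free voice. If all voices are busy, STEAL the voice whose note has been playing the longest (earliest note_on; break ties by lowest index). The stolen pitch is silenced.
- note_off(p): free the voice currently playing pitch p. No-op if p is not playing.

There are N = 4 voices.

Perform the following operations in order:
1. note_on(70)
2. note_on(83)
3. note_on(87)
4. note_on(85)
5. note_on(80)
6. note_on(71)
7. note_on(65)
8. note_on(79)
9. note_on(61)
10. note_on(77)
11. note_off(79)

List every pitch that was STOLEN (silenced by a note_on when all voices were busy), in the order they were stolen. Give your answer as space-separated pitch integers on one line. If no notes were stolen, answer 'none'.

Answer: 70 83 87 85 80 71

Derivation:
Op 1: note_on(70): voice 0 is free -> assigned | voices=[70 - - -]
Op 2: note_on(83): voice 1 is free -> assigned | voices=[70 83 - -]
Op 3: note_on(87): voice 2 is free -> assigned | voices=[70 83 87 -]
Op 4: note_on(85): voice 3 is free -> assigned | voices=[70 83 87 85]
Op 5: note_on(80): all voices busy, STEAL voice 0 (pitch 70, oldest) -> assign | voices=[80 83 87 85]
Op 6: note_on(71): all voices busy, STEAL voice 1 (pitch 83, oldest) -> assign | voices=[80 71 87 85]
Op 7: note_on(65): all voices busy, STEAL voice 2 (pitch 87, oldest) -> assign | voices=[80 71 65 85]
Op 8: note_on(79): all voices busy, STEAL voice 3 (pitch 85, oldest) -> assign | voices=[80 71 65 79]
Op 9: note_on(61): all voices busy, STEAL voice 0 (pitch 80, oldest) -> assign | voices=[61 71 65 79]
Op 10: note_on(77): all voices busy, STEAL voice 1 (pitch 71, oldest) -> assign | voices=[61 77 65 79]
Op 11: note_off(79): free voice 3 | voices=[61 77 65 -]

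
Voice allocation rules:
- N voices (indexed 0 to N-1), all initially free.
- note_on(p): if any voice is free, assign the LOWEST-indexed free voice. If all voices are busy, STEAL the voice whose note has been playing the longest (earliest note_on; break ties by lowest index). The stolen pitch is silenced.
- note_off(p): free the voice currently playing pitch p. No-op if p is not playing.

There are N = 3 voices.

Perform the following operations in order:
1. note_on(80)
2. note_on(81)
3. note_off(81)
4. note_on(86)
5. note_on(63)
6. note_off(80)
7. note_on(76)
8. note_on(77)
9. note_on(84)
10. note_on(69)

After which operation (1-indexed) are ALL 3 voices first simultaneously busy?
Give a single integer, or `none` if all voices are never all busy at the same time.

Op 1: note_on(80): voice 0 is free -> assigned | voices=[80 - -]
Op 2: note_on(81): voice 1 is free -> assigned | voices=[80 81 -]
Op 3: note_off(81): free voice 1 | voices=[80 - -]
Op 4: note_on(86): voice 1 is free -> assigned | voices=[80 86 -]
Op 5: note_on(63): voice 2 is free -> assigned | voices=[80 86 63]
Op 6: note_off(80): free voice 0 | voices=[- 86 63]
Op 7: note_on(76): voice 0 is free -> assigned | voices=[76 86 63]
Op 8: note_on(77): all voices busy, STEAL voice 1 (pitch 86, oldest) -> assign | voices=[76 77 63]
Op 9: note_on(84): all voices busy, STEAL voice 2 (pitch 63, oldest) -> assign | voices=[76 77 84]
Op 10: note_on(69): all voices busy, STEAL voice 0 (pitch 76, oldest) -> assign | voices=[69 77 84]

Answer: 5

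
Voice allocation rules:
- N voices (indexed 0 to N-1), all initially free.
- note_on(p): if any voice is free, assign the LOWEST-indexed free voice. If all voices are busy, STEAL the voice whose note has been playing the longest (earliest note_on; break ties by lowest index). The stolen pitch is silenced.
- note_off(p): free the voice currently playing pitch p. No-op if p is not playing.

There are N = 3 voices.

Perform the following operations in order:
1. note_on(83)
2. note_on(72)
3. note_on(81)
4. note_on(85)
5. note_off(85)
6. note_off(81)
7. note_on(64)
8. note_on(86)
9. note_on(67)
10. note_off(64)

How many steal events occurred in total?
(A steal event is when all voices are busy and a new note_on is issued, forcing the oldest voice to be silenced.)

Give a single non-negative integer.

Op 1: note_on(83): voice 0 is free -> assigned | voices=[83 - -]
Op 2: note_on(72): voice 1 is free -> assigned | voices=[83 72 -]
Op 3: note_on(81): voice 2 is free -> assigned | voices=[83 72 81]
Op 4: note_on(85): all voices busy, STEAL voice 0 (pitch 83, oldest) -> assign | voices=[85 72 81]
Op 5: note_off(85): free voice 0 | voices=[- 72 81]
Op 6: note_off(81): free voice 2 | voices=[- 72 -]
Op 7: note_on(64): voice 0 is free -> assigned | voices=[64 72 -]
Op 8: note_on(86): voice 2 is free -> assigned | voices=[64 72 86]
Op 9: note_on(67): all voices busy, STEAL voice 1 (pitch 72, oldest) -> assign | voices=[64 67 86]
Op 10: note_off(64): free voice 0 | voices=[- 67 86]

Answer: 2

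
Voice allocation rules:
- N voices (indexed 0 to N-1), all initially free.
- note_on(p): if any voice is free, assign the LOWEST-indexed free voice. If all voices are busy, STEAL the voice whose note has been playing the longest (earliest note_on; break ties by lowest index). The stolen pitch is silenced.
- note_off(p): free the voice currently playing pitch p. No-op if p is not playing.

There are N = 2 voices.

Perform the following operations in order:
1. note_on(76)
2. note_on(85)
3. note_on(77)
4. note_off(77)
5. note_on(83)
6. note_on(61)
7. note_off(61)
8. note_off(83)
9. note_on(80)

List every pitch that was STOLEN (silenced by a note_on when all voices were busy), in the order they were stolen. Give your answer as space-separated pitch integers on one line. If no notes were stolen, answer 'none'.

Op 1: note_on(76): voice 0 is free -> assigned | voices=[76 -]
Op 2: note_on(85): voice 1 is free -> assigned | voices=[76 85]
Op 3: note_on(77): all voices busy, STEAL voice 0 (pitch 76, oldest) -> assign | voices=[77 85]
Op 4: note_off(77): free voice 0 | voices=[- 85]
Op 5: note_on(83): voice 0 is free -> assigned | voices=[83 85]
Op 6: note_on(61): all voices busy, STEAL voice 1 (pitch 85, oldest) -> assign | voices=[83 61]
Op 7: note_off(61): free voice 1 | voices=[83 -]
Op 8: note_off(83): free voice 0 | voices=[- -]
Op 9: note_on(80): voice 0 is free -> assigned | voices=[80 -]

Answer: 76 85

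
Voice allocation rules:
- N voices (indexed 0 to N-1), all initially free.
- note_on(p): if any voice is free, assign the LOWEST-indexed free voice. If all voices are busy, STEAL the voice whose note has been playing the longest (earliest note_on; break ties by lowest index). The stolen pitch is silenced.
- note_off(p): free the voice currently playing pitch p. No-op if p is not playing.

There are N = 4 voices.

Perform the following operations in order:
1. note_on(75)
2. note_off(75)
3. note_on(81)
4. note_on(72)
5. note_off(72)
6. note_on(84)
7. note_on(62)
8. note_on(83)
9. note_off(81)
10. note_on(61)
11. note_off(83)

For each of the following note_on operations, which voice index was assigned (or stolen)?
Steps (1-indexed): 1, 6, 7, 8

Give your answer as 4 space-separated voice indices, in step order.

Answer: 0 1 2 3

Derivation:
Op 1: note_on(75): voice 0 is free -> assigned | voices=[75 - - -]
Op 2: note_off(75): free voice 0 | voices=[- - - -]
Op 3: note_on(81): voice 0 is free -> assigned | voices=[81 - - -]
Op 4: note_on(72): voice 1 is free -> assigned | voices=[81 72 - -]
Op 5: note_off(72): free voice 1 | voices=[81 - - -]
Op 6: note_on(84): voice 1 is free -> assigned | voices=[81 84 - -]
Op 7: note_on(62): voice 2 is free -> assigned | voices=[81 84 62 -]
Op 8: note_on(83): voice 3 is free -> assigned | voices=[81 84 62 83]
Op 9: note_off(81): free voice 0 | voices=[- 84 62 83]
Op 10: note_on(61): voice 0 is free -> assigned | voices=[61 84 62 83]
Op 11: note_off(83): free voice 3 | voices=[61 84 62 -]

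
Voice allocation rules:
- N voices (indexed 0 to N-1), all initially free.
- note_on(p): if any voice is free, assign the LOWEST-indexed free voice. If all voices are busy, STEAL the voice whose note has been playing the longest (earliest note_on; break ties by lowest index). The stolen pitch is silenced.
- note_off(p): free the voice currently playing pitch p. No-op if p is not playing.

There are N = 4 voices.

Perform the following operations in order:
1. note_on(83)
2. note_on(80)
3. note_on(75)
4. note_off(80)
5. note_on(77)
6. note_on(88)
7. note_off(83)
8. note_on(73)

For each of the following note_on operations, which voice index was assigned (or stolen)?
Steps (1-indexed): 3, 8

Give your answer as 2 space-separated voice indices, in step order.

Answer: 2 0

Derivation:
Op 1: note_on(83): voice 0 is free -> assigned | voices=[83 - - -]
Op 2: note_on(80): voice 1 is free -> assigned | voices=[83 80 - -]
Op 3: note_on(75): voice 2 is free -> assigned | voices=[83 80 75 -]
Op 4: note_off(80): free voice 1 | voices=[83 - 75 -]
Op 5: note_on(77): voice 1 is free -> assigned | voices=[83 77 75 -]
Op 6: note_on(88): voice 3 is free -> assigned | voices=[83 77 75 88]
Op 7: note_off(83): free voice 0 | voices=[- 77 75 88]
Op 8: note_on(73): voice 0 is free -> assigned | voices=[73 77 75 88]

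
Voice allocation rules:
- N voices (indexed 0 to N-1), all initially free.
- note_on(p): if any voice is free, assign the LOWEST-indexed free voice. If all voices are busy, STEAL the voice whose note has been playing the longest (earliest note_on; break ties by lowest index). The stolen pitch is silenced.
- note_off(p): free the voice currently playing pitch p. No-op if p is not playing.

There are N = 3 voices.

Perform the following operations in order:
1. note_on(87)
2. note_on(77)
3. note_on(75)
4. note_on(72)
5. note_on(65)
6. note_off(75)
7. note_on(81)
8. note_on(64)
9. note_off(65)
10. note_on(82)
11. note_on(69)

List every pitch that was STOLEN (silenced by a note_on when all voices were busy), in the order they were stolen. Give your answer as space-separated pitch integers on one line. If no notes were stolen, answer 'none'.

Answer: 87 77 72 81

Derivation:
Op 1: note_on(87): voice 0 is free -> assigned | voices=[87 - -]
Op 2: note_on(77): voice 1 is free -> assigned | voices=[87 77 -]
Op 3: note_on(75): voice 2 is free -> assigned | voices=[87 77 75]
Op 4: note_on(72): all voices busy, STEAL voice 0 (pitch 87, oldest) -> assign | voices=[72 77 75]
Op 5: note_on(65): all voices busy, STEAL voice 1 (pitch 77, oldest) -> assign | voices=[72 65 75]
Op 6: note_off(75): free voice 2 | voices=[72 65 -]
Op 7: note_on(81): voice 2 is free -> assigned | voices=[72 65 81]
Op 8: note_on(64): all voices busy, STEAL voice 0 (pitch 72, oldest) -> assign | voices=[64 65 81]
Op 9: note_off(65): free voice 1 | voices=[64 - 81]
Op 10: note_on(82): voice 1 is free -> assigned | voices=[64 82 81]
Op 11: note_on(69): all voices busy, STEAL voice 2 (pitch 81, oldest) -> assign | voices=[64 82 69]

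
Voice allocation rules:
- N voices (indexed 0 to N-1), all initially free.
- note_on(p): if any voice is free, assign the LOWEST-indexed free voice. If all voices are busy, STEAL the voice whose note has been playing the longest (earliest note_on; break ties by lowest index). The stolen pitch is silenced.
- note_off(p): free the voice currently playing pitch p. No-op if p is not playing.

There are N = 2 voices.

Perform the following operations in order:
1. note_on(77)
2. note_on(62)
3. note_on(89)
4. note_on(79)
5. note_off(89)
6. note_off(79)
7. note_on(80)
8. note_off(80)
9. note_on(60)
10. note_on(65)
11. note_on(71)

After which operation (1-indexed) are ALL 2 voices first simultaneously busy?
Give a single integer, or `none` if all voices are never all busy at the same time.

Answer: 2

Derivation:
Op 1: note_on(77): voice 0 is free -> assigned | voices=[77 -]
Op 2: note_on(62): voice 1 is free -> assigned | voices=[77 62]
Op 3: note_on(89): all voices busy, STEAL voice 0 (pitch 77, oldest) -> assign | voices=[89 62]
Op 4: note_on(79): all voices busy, STEAL voice 1 (pitch 62, oldest) -> assign | voices=[89 79]
Op 5: note_off(89): free voice 0 | voices=[- 79]
Op 6: note_off(79): free voice 1 | voices=[- -]
Op 7: note_on(80): voice 0 is free -> assigned | voices=[80 -]
Op 8: note_off(80): free voice 0 | voices=[- -]
Op 9: note_on(60): voice 0 is free -> assigned | voices=[60 -]
Op 10: note_on(65): voice 1 is free -> assigned | voices=[60 65]
Op 11: note_on(71): all voices busy, STEAL voice 0 (pitch 60, oldest) -> assign | voices=[71 65]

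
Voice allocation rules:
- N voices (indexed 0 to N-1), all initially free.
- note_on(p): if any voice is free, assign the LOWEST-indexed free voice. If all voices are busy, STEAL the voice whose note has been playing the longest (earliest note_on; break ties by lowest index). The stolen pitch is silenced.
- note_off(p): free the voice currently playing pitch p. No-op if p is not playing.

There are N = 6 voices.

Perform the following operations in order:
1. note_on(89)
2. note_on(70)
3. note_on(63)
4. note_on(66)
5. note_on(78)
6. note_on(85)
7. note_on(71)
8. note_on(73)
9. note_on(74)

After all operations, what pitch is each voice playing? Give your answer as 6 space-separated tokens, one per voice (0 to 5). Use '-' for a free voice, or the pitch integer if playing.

Op 1: note_on(89): voice 0 is free -> assigned | voices=[89 - - - - -]
Op 2: note_on(70): voice 1 is free -> assigned | voices=[89 70 - - - -]
Op 3: note_on(63): voice 2 is free -> assigned | voices=[89 70 63 - - -]
Op 4: note_on(66): voice 3 is free -> assigned | voices=[89 70 63 66 - -]
Op 5: note_on(78): voice 4 is free -> assigned | voices=[89 70 63 66 78 -]
Op 6: note_on(85): voice 5 is free -> assigned | voices=[89 70 63 66 78 85]
Op 7: note_on(71): all voices busy, STEAL voice 0 (pitch 89, oldest) -> assign | voices=[71 70 63 66 78 85]
Op 8: note_on(73): all voices busy, STEAL voice 1 (pitch 70, oldest) -> assign | voices=[71 73 63 66 78 85]
Op 9: note_on(74): all voices busy, STEAL voice 2 (pitch 63, oldest) -> assign | voices=[71 73 74 66 78 85]

Answer: 71 73 74 66 78 85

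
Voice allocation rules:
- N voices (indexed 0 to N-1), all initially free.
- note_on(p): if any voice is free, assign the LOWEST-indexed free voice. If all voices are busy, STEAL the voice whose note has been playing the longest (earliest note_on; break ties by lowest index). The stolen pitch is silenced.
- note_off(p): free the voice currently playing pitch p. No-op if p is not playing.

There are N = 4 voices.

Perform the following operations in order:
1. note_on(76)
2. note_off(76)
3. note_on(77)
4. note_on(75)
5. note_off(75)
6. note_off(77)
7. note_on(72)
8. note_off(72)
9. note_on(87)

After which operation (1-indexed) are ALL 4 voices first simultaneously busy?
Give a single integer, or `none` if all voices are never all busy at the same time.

Op 1: note_on(76): voice 0 is free -> assigned | voices=[76 - - -]
Op 2: note_off(76): free voice 0 | voices=[- - - -]
Op 3: note_on(77): voice 0 is free -> assigned | voices=[77 - - -]
Op 4: note_on(75): voice 1 is free -> assigned | voices=[77 75 - -]
Op 5: note_off(75): free voice 1 | voices=[77 - - -]
Op 6: note_off(77): free voice 0 | voices=[- - - -]
Op 7: note_on(72): voice 0 is free -> assigned | voices=[72 - - -]
Op 8: note_off(72): free voice 0 | voices=[- - - -]
Op 9: note_on(87): voice 0 is free -> assigned | voices=[87 - - -]

Answer: none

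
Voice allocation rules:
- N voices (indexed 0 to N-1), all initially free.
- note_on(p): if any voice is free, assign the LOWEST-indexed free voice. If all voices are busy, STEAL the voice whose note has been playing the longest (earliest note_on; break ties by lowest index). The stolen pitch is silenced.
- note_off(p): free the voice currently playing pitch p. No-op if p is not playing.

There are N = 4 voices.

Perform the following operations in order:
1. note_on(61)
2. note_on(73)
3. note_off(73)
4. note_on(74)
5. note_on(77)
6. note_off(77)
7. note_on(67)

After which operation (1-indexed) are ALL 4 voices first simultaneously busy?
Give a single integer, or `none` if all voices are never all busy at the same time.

Op 1: note_on(61): voice 0 is free -> assigned | voices=[61 - - -]
Op 2: note_on(73): voice 1 is free -> assigned | voices=[61 73 - -]
Op 3: note_off(73): free voice 1 | voices=[61 - - -]
Op 4: note_on(74): voice 1 is free -> assigned | voices=[61 74 - -]
Op 5: note_on(77): voice 2 is free -> assigned | voices=[61 74 77 -]
Op 6: note_off(77): free voice 2 | voices=[61 74 - -]
Op 7: note_on(67): voice 2 is free -> assigned | voices=[61 74 67 -]

Answer: none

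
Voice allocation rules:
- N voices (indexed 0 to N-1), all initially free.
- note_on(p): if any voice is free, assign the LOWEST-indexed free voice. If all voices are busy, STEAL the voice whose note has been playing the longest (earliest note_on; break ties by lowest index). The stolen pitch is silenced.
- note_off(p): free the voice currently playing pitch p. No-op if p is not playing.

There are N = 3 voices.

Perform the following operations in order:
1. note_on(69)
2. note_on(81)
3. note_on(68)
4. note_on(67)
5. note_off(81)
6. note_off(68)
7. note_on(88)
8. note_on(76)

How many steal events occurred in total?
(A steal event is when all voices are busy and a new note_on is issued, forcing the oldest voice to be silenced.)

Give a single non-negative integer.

Answer: 1

Derivation:
Op 1: note_on(69): voice 0 is free -> assigned | voices=[69 - -]
Op 2: note_on(81): voice 1 is free -> assigned | voices=[69 81 -]
Op 3: note_on(68): voice 2 is free -> assigned | voices=[69 81 68]
Op 4: note_on(67): all voices busy, STEAL voice 0 (pitch 69, oldest) -> assign | voices=[67 81 68]
Op 5: note_off(81): free voice 1 | voices=[67 - 68]
Op 6: note_off(68): free voice 2 | voices=[67 - -]
Op 7: note_on(88): voice 1 is free -> assigned | voices=[67 88 -]
Op 8: note_on(76): voice 2 is free -> assigned | voices=[67 88 76]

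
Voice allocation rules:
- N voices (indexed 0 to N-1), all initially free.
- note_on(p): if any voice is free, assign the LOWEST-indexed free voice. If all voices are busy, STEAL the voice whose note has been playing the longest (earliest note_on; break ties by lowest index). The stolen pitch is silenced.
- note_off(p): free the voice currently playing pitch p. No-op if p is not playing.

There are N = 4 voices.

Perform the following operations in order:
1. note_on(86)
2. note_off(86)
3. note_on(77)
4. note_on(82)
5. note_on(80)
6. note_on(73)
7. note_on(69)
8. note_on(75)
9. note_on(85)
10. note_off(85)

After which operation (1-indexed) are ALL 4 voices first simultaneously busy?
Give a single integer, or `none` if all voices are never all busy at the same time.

Op 1: note_on(86): voice 0 is free -> assigned | voices=[86 - - -]
Op 2: note_off(86): free voice 0 | voices=[- - - -]
Op 3: note_on(77): voice 0 is free -> assigned | voices=[77 - - -]
Op 4: note_on(82): voice 1 is free -> assigned | voices=[77 82 - -]
Op 5: note_on(80): voice 2 is free -> assigned | voices=[77 82 80 -]
Op 6: note_on(73): voice 3 is free -> assigned | voices=[77 82 80 73]
Op 7: note_on(69): all voices busy, STEAL voice 0 (pitch 77, oldest) -> assign | voices=[69 82 80 73]
Op 8: note_on(75): all voices busy, STEAL voice 1 (pitch 82, oldest) -> assign | voices=[69 75 80 73]
Op 9: note_on(85): all voices busy, STEAL voice 2 (pitch 80, oldest) -> assign | voices=[69 75 85 73]
Op 10: note_off(85): free voice 2 | voices=[69 75 - 73]

Answer: 6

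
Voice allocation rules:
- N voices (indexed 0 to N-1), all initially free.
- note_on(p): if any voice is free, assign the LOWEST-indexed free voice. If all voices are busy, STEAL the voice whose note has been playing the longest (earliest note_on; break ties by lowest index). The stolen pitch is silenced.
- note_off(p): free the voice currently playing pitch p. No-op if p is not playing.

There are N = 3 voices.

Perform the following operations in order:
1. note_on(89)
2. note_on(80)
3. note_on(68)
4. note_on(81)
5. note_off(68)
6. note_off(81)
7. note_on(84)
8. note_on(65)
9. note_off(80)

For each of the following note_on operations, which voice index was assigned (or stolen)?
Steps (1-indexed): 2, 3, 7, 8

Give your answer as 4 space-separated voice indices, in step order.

Op 1: note_on(89): voice 0 is free -> assigned | voices=[89 - -]
Op 2: note_on(80): voice 1 is free -> assigned | voices=[89 80 -]
Op 3: note_on(68): voice 2 is free -> assigned | voices=[89 80 68]
Op 4: note_on(81): all voices busy, STEAL voice 0 (pitch 89, oldest) -> assign | voices=[81 80 68]
Op 5: note_off(68): free voice 2 | voices=[81 80 -]
Op 6: note_off(81): free voice 0 | voices=[- 80 -]
Op 7: note_on(84): voice 0 is free -> assigned | voices=[84 80 -]
Op 8: note_on(65): voice 2 is free -> assigned | voices=[84 80 65]
Op 9: note_off(80): free voice 1 | voices=[84 - 65]

Answer: 1 2 0 2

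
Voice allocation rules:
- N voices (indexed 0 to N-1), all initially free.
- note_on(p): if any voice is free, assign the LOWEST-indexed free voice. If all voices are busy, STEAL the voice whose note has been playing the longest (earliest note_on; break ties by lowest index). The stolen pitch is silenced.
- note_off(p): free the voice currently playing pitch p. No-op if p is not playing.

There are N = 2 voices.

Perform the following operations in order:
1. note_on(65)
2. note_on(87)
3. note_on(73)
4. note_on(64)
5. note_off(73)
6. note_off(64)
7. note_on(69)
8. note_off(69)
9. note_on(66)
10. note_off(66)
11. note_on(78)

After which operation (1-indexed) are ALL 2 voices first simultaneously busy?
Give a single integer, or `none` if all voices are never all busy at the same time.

Answer: 2

Derivation:
Op 1: note_on(65): voice 0 is free -> assigned | voices=[65 -]
Op 2: note_on(87): voice 1 is free -> assigned | voices=[65 87]
Op 3: note_on(73): all voices busy, STEAL voice 0 (pitch 65, oldest) -> assign | voices=[73 87]
Op 4: note_on(64): all voices busy, STEAL voice 1 (pitch 87, oldest) -> assign | voices=[73 64]
Op 5: note_off(73): free voice 0 | voices=[- 64]
Op 6: note_off(64): free voice 1 | voices=[- -]
Op 7: note_on(69): voice 0 is free -> assigned | voices=[69 -]
Op 8: note_off(69): free voice 0 | voices=[- -]
Op 9: note_on(66): voice 0 is free -> assigned | voices=[66 -]
Op 10: note_off(66): free voice 0 | voices=[- -]
Op 11: note_on(78): voice 0 is free -> assigned | voices=[78 -]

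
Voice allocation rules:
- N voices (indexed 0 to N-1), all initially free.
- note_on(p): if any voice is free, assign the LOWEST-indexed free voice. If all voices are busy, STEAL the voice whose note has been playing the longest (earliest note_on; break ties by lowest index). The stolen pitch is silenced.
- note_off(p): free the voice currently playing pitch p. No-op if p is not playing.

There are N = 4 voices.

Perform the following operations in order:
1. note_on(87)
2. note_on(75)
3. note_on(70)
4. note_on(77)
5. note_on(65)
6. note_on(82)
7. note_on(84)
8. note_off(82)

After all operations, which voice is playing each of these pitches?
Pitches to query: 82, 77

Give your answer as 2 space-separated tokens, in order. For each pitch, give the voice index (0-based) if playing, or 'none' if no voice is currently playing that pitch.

Op 1: note_on(87): voice 0 is free -> assigned | voices=[87 - - -]
Op 2: note_on(75): voice 1 is free -> assigned | voices=[87 75 - -]
Op 3: note_on(70): voice 2 is free -> assigned | voices=[87 75 70 -]
Op 4: note_on(77): voice 3 is free -> assigned | voices=[87 75 70 77]
Op 5: note_on(65): all voices busy, STEAL voice 0 (pitch 87, oldest) -> assign | voices=[65 75 70 77]
Op 6: note_on(82): all voices busy, STEAL voice 1 (pitch 75, oldest) -> assign | voices=[65 82 70 77]
Op 7: note_on(84): all voices busy, STEAL voice 2 (pitch 70, oldest) -> assign | voices=[65 82 84 77]
Op 8: note_off(82): free voice 1 | voices=[65 - 84 77]

Answer: none 3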